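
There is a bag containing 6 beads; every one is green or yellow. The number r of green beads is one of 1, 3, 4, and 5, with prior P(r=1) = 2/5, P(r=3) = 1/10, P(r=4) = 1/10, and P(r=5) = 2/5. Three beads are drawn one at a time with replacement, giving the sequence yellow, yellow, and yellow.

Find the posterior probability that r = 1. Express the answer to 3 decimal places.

0.928

Compute the likelihood of the observed sequence for each case: P(data | r = 1) = (5/6)(5/6)(5/6) = 0.5787; P(data | r = 3) = (3/6)(3/6)(3/6) = 0.125; P(data | r = 4) = (2/6)(2/6)(2/6) = 0.037037; P(data | r = 5) = (1/6)(1/6)(1/6) = 0.0046296.
Multiplying each by its prior: 2/5 · 0.5787 = 0.23148, 1/10 · 0.125 = 0.0125, 1/10 · 0.037037 = 0.0037037, 2/5 · 0.0046296 = 0.0018519; these sum to 0.24954.
So P(r = 1 | data) = (0.23148) / (0.24954) = 0.92764.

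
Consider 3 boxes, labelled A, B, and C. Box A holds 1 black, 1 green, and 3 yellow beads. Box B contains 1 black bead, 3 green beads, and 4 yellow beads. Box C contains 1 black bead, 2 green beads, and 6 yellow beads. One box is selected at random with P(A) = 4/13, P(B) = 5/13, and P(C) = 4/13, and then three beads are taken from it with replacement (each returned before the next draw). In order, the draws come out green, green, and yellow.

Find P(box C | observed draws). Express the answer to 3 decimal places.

The likelihood of the observed sequence under each hypothesis: P(data | box A) = (1/5)(1/5)(3/5) = 0.024; P(data | box B) = (3/8)(3/8)(4/8) = 0.070312; P(data | box C) = (2/9)(2/9)(6/9) = 0.032922.
The prior-weighted likelihoods are 4/13 · 0.024 = 0.0073846, 5/13 · 0.070312 = 0.027043, 4/13 · 0.032922 = 0.01013; with total 0.044558.
Hence P(box C | data) = (0.01013) / (0.044558) = 0.22734.

0.227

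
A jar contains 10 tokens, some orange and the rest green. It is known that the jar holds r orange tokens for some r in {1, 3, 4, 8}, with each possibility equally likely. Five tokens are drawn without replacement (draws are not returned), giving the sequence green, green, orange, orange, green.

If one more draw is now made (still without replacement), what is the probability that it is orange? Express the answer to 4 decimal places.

0.3067

Under each hypothesis, the probability of the observed sequence is: P(data | r = 1) = (9/10)(8/9)(1/8)(0/7) = 0; P(data | r = 3) = (7/10)(6/9)(3/8)(2/7)(5/6) = 1/24; P(data | r = 4) = (6/10)(5/9)(4/8)(3/7)(4/6) = 1/21; P(data | r = 8) = (2/10)(1/9)(8/8)(7/7)(0/6) = 0.
Multiplying each by its prior: 1/4 · 0 = 0, 1/4 · 1/24 = 1/96, 1/4 · 1/21 = 1/84, 1/4 · 0 = 0; summing to 5/224.
The posterior is then P(r = 1 | data) = 0, P(r = 3 | data) = 7/15, P(r = 4 | data) = 8/15, P(r = 8 | data) = 0.
The predictive probability is P(orange next | data) = (1/5)(7/15) + (2/5)(8/15) = 23/75.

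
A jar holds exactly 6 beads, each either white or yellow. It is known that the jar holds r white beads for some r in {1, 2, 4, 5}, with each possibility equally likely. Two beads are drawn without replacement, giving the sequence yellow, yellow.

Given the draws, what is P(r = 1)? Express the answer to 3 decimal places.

0.588

For each hypothesis, P(data | H) works out to: P(data | r = 1) = (5/6)(4/5) = 2/3; P(data | r = 2) = (4/6)(3/5) = 2/5; P(data | r = 4) = (2/6)(1/5) = 1/15; P(data | r = 5) = (1/6)(0/5) = 0.
Multiplying each by its prior: 1/4 · 2/3 = 1/6, 1/4 · 2/5 = 1/10, 1/4 · 1/15 = 1/60, 1/4 · 0 = 0; these sum to 17/60.
So P(r = 1 | data) = (1/6) / (17/60) = 10/17.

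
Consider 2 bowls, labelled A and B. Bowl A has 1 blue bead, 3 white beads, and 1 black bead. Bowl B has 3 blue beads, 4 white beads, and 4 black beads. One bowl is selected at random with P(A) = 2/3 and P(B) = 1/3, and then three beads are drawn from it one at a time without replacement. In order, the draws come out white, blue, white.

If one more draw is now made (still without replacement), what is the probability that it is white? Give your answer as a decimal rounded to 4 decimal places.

Under each hypothesis, the probability of the observed sequence is: P(data | bowl A) = (3/5)(1/4)(2/3) = 1/10; P(data | bowl B) = (4/11)(3/10)(3/9) = 2/55.
The prior-weighted likelihoods are 2/3 · 1/10 = 1/15, 1/3 · 2/55 = 2/165; these sum to 13/165.
Dividing through by the total gives posterior P(bowl A | data) = 11/13, P(bowl B | data) = 2/13.
The predictive probability is P(white next | data) = (1/2)(11/13) + (1/4)(2/13) = 6/13.

0.4615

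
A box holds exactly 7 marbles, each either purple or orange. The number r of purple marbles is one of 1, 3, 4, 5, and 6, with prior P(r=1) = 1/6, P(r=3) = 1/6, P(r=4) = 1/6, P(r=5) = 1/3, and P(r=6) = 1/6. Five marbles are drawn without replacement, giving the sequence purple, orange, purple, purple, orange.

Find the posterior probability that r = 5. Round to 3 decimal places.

Under each hypothesis, the probability of the observed sequence is: P(data | r = 1) = (1/7)(6/6)(0/5) = 0; P(data | r = 3) = (3/7)(4/6)(2/5)(1/4)(3/3) = 1/35; P(data | r = 4) = (4/7)(3/6)(3/5)(2/4)(2/3) = 2/35; P(data | r = 5) = (5/7)(2/6)(4/5)(3/4)(1/3) = 1/21; P(data | r = 6) = (6/7)(1/6)(5/5)(4/4)(0/3) = 0.
The prior-weighted likelihoods are 1/6 · 0 = 0, 1/6 · 1/35 = 1/210, 1/6 · 2/35 = 1/105, 1/3 · 1/21 = 1/63, 1/6 · 0 = 0; with total 19/630.
By Bayes' rule, P(r = 5 | data) = (1/63) / (19/630) = 10/19.

0.526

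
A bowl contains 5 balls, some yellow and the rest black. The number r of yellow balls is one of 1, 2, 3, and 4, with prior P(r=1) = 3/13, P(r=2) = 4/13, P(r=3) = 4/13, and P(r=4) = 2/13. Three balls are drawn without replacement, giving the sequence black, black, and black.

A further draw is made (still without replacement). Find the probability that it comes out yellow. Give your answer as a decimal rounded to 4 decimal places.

Under each hypothesis, the probability of the observed sequence is: P(data | r = 1) = (4/5)(3/4)(2/3) = 2/5; P(data | r = 2) = (3/5)(2/4)(1/3) = 1/10; P(data | r = 3) = (2/5)(1/4)(0/3) = 0; P(data | r = 4) = (1/5)(0/4) = 0.
Multiplying each by its prior: 3/13 · 2/5 = 6/65, 4/13 · 1/10 = 2/65, 4/13 · 0 = 0, 2/13 · 0 = 0; summing to 8/65.
Normalising, the posterior is P(r = 1 | data) = 3/4, P(r = 2 | data) = 1/4, P(r = 3 | data) = 0, P(r = 4 | data) = 0.
So P(yellow next | data) = Σ P(yellow next | H) P(H | data) = (1/2)(3/4) + (1)(1/4) = 5/8.

0.6250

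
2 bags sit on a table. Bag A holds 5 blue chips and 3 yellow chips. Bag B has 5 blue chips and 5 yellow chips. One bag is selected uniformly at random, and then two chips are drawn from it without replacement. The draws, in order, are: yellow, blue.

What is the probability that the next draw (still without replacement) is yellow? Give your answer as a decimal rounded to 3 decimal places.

Compute the likelihood of the observed sequence for each case: P(data | bag A) = (3/8)(5/7) = 0.26786; P(data | bag B) = (5/10)(5/9) = 0.27778.
Weighting by the prior gives 1/2 · 0.26786 = 0.13393, 1/2 · 0.27778 = 0.13889; summing to 0.27282.
Normalising, the posterior is P(bag A | data) = 0.49091, P(bag B | data) = 0.50909.
Averaging over the posterior, P(yellow next | data) = (1/3)(0.49091) + (1/2)(0.50909) = 0.41818.

0.418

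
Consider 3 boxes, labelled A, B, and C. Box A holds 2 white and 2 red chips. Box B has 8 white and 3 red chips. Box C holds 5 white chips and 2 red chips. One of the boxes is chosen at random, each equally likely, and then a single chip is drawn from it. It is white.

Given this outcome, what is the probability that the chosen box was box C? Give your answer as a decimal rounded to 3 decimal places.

Compute the likelihood of this draw for each case: P(data | box A) = (2/4) = 1/2; P(data | box B) = (8/11) = 8/11; P(data | box C) = (5/7) = 5/7.
Weighting by the prior gives 1/3 · 1/2 = 1/6, 1/3 · 8/11 = 8/33, 1/3 · 5/7 = 5/21; summing to 299/462.
By Bayes' rule, P(box C | data) = (5/21) / (299/462) = 110/299.

0.368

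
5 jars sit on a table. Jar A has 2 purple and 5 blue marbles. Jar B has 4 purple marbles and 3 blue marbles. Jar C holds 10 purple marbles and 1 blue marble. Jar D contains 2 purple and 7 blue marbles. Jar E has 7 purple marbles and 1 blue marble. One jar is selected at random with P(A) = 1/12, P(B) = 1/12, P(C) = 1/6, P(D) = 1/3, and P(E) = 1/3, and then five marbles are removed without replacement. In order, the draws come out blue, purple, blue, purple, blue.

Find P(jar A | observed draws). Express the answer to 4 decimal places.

Under each hypothesis, the probability of the observed sequence is: P(data | jar A) = (5/7)(2/6)(4/5)(1/4)(3/3) = 0.047619; P(data | jar B) = (3/7)(4/6)(2/5)(3/4)(1/3) = 0.028571; P(data | jar C) = (1/11)(10/10)(0/9) = 0; P(data | jar D) = (7/9)(2/8)(6/7)(1/6)(5/5) = 0.027778; P(data | jar E) = (1/8)(7/7)(0/6) = 0.
Multiplying each by its prior: 1/12 · 0.047619 = 0.0039683, 1/12 · 0.028571 = 0.002381, 1/6 · 0 = 0, 1/3 · 0.027778 = 0.0092593, 1/3 · 0 = 0; these sum to 0.015608.
Therefore the posterior P(jar A | data) = (0.0039683) / (0.015608) = 0.25424.

0.2542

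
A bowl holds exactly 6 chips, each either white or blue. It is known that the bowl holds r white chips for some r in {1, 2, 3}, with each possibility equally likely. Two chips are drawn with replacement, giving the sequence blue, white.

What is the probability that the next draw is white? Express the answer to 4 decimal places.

0.3636

Compute the likelihood of the observed sequence for each case: P(data | r = 1) = (5/6)(1/6) = 5/36; P(data | r = 2) = (4/6)(2/6) = 2/9; P(data | r = 3) = (3/6)(3/6) = 1/4.
Multiplying each by its prior: 1/3 · 5/36 = 5/108, 1/3 · 2/9 = 2/27, 1/3 · 1/4 = 1/12; these sum to 11/54.
Dividing through by the total gives posterior P(r = 1 | data) = 5/22, P(r = 2 | data) = 4/11, P(r = 3 | data) = 9/22.
Averaging over the posterior, P(white next | data) = (1/6)(5/22) + (1/3)(4/11) + (1/2)(9/22) = 4/11.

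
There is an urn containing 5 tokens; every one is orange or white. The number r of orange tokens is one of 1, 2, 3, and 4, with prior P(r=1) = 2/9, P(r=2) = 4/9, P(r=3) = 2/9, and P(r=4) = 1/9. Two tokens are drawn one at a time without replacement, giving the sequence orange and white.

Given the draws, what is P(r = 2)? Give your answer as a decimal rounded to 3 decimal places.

Under each hypothesis, the probability of the observed sequence is: P(data | r = 1) = (1/5)(4/4) = 1/5; P(data | r = 2) = (2/5)(3/4) = 3/10; P(data | r = 3) = (3/5)(2/4) = 3/10; P(data | r = 4) = (4/5)(1/4) = 1/5.
Multiplying each by its prior: 2/9 · 1/5 = 2/45, 4/9 · 3/10 = 2/15, 2/9 · 3/10 = 1/15, 1/9 · 1/5 = 1/45; these sum to 4/15.
Therefore the posterior P(r = 2 | data) = (2/15) / (4/15) = 1/2.

0.500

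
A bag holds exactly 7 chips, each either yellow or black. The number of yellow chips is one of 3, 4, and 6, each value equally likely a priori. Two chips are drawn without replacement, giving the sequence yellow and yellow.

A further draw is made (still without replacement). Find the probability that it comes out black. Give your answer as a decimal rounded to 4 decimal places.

Compute the likelihood of the observed sequence for each case: P(data | r = 3) = (3/7)(2/6) = 1/7; P(data | r = 4) = (4/7)(3/6) = 2/7; P(data | r = 6) = (6/7)(5/6) = 5/7.
Multiplying each by its prior: 1/3 · 1/7 = 1/21, 1/3 · 2/7 = 2/21, 1/3 · 5/7 = 5/21; these sum to 8/21.
Normalising, the posterior is P(r = 3 | data) = 1/8, P(r = 4 | data) = 1/4, P(r = 6 | data) = 5/8.
The predictive probability is P(black next | data) = (4/5)(1/8) + (3/5)(1/4) + (1/5)(5/8) = 3/8.

0.3750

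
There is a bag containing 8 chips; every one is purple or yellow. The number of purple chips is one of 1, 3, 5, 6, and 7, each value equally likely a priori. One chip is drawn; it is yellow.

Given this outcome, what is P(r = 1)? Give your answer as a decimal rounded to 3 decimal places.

For each hypothesis, P(data | H) works out to: P(data | r = 1) = (7/8) = 7/8; P(data | r = 3) = (5/8) = 5/8; P(data | r = 5) = (3/8) = 3/8; P(data | r = 6) = (2/8) = 1/4; P(data | r = 7) = (1/8) = 1/8.
Weighting by the prior gives 1/5 · 7/8 = 7/40, 1/5 · 5/8 = 1/8, 1/5 · 3/8 = 3/40, 1/5 · 1/4 = 1/20, 1/5 · 1/8 = 1/40; with total 9/20.
So P(r = 1 | data) = (7/40) / (9/20) = 7/18.

0.389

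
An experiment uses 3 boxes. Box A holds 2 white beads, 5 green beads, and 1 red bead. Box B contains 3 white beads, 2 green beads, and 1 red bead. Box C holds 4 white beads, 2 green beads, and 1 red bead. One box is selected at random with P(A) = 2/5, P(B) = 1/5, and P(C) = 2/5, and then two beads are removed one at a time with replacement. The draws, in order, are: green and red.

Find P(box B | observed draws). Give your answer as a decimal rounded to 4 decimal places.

Under each hypothesis, the probability of the observed sequence is: P(data | box A) = (5/8)(1/8) = 0.078125; P(data | box B) = (2/6)(1/6) = 0.055556; P(data | box C) = (2/7)(1/7) = 0.040816.
Weighting by the prior gives 2/5 · 0.078125 = 0.03125, 1/5 · 0.055556 = 0.011111, 2/5 · 0.040816 = 0.016327; summing to 0.058688.
By Bayes' rule, P(box B | data) = (0.011111) / (0.058688) = 0.18933.

0.1893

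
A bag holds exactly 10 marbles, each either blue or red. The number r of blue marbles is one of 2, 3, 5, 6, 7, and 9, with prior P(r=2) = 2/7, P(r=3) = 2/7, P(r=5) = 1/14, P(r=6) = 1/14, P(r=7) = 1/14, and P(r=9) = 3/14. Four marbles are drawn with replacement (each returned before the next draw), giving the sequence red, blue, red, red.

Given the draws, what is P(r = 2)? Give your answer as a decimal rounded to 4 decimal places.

For each hypothesis, P(data | H) works out to: P(data | r = 2) = (8/10)(2/10)(8/10)(8/10) = 0.1024; P(data | r = 3) = (7/10)(3/10)(7/10)(7/10) = 0.1029; P(data | r = 5) = (5/10)(5/10)(5/10)(5/10) = 0.0625; P(data | r = 6) = (4/10)(6/10)(4/10)(4/10) = 0.0384; P(data | r = 7) = (3/10)(7/10)(3/10)(3/10) = 0.0189; P(data | r = 9) = (1/10)(9/10)(1/10)(1/10) = 0.0009.
Multiplying each by its prior: 2/7 · 0.1024 = 0.029257, 2/7 · 0.1029 = 0.0294, 1/14 · 0.0625 = 0.0044643, 1/14 · 0.0384 = 0.0027429, 1/14 · 0.0189 = 0.00135, 3/14 · 0.0009 = 0.00019286; with total 0.067407.
So P(r = 2 | data) = (0.029257) / (0.067407) = 0.43404.

0.4340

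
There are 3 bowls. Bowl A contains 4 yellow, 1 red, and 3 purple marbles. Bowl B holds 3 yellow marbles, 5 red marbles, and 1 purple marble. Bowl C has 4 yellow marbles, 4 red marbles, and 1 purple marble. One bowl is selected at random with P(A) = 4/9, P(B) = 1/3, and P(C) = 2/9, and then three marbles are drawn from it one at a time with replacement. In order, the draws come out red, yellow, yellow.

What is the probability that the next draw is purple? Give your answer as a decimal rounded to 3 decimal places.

The likelihood of the observed sequence under each hypothesis: P(data | bowl A) = (1/8)(4/8)(4/8) = 0.03125; P(data | bowl B) = (5/9)(3/9)(3/9) = 0.061728; P(data | bowl C) = (4/9)(4/9)(4/9) = 0.087791.
Multiplying each by its prior: 4/9 · 0.03125 = 0.013889, 1/3 · 0.061728 = 0.020576, 2/9 · 0.087791 = 0.019509; with total 0.053974.
Normalising, the posterior is P(bowl A | data) = 0.25732, P(bowl B | data) = 0.38122, P(bowl C | data) = 0.36145.
Averaging over the posterior, P(purple next | data) = (3/8)(0.25732) + (1/9)(0.38122) + (1/9)(0.36145) = 0.17902.

0.179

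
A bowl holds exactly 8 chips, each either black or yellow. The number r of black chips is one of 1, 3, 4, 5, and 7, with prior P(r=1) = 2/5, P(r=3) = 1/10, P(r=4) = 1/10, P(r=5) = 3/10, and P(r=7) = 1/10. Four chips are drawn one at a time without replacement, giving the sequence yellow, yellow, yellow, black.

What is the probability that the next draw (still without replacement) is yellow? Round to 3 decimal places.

For each hypothesis, P(data | H) works out to: P(data | r = 1) = (7/8)(6/7)(5/6)(1/5) = 0.125; P(data | r = 3) = (5/8)(4/7)(3/6)(3/5) = 0.10714; P(data | r = 4) = (4/8)(3/7)(2/6)(4/5) = 0.057143; P(data | r = 5) = (3/8)(2/7)(1/6)(5/5) = 0.017857; P(data | r = 7) = (1/8)(0/7) = 0.
Multiplying each by its prior: 2/5 · 0.125 = 0.05, 1/10 · 0.10714 = 0.010714, 1/10 · 0.057143 = 0.0057143, 3/10 · 0.017857 = 0.0053571, 1/10 · 0 = 0; summing to 0.071786.
Normalising, the posterior is P(r = 1 | data) = 0.69652, P(r = 3 | data) = 0.14925, P(r = 4 | data) = 0.079602, P(r = 5 | data) = 0.074627, P(r = 7 | data) = 0.
The predictive probability is P(yellow next | data) = (1)(0.69652) + (1/2)(0.14925) + (1/4)(0.079602) + (0)(0.074627) = 0.79104.

0.791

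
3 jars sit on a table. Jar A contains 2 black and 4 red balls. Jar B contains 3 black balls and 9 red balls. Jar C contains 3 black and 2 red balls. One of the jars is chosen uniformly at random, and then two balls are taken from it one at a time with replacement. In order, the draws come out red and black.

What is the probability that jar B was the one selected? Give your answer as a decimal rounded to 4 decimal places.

0.2886

The likelihood of the observed sequence under each hypothesis: P(data | jar A) = (4/6)(2/6) = 0.22222; P(data | jar B) = (9/12)(3/12) = 0.1875; P(data | jar C) = (2/5)(3/5) = 0.24.
Weighting by the prior gives 1/3 · 0.22222 = 0.074074, 1/3 · 0.1875 = 0.0625, 1/3 · 0.24 = 0.08; with total 0.21657.
By Bayes' rule, P(jar B | data) = (0.0625) / (0.21657) = 0.28858.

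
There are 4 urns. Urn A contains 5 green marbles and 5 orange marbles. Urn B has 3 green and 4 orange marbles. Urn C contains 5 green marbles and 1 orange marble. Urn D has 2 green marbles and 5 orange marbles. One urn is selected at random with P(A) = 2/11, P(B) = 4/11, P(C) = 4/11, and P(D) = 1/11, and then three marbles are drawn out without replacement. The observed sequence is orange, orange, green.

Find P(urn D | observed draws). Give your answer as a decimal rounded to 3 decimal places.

0.165

Compute the likelihood of the observed sequence for each case: P(data | urn A) = (5/10)(4/9)(5/8) = 0.13889; P(data | urn B) = (4/7)(3/6)(3/5) = 0.17143; P(data | urn C) = (1/6)(0/5) = 0; P(data | urn D) = (5/7)(4/6)(2/5) = 0.19048.
Multiplying each by its prior: 2/11 · 0.13889 = 0.025253, 4/11 · 0.17143 = 0.062338, 4/11 · 0 = 0, 1/11 · 0.19048 = 0.017316; summing to 0.10491.
Therefore the posterior P(urn D | data) = (0.017316) / (0.10491) = 0.16506.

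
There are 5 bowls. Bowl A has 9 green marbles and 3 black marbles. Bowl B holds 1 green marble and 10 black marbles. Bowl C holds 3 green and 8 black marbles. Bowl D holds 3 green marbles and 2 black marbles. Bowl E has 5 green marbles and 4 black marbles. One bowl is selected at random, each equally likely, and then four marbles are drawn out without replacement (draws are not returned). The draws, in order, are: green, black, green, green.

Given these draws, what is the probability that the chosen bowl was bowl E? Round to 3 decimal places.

For each hypothesis, P(data | H) works out to: P(data | bowl A) = (9/12)(3/11)(8/10)(7/9) = 0.12727; P(data | bowl B) = (1/11)(10/10)(0/9) = 0; P(data | bowl C) = (3/11)(8/10)(2/9)(1/8) = 0.0060606; P(data | bowl D) = (3/5)(2/4)(2/3)(1/2) = 0.1; P(data | bowl E) = (5/9)(4/8)(4/7)(3/6) = 0.079365.
Weighting by the prior gives 1/5 · 0.12727 = 0.025455, 1/5 · 0 = 0, 1/5 · 0.0060606 = 0.0012121, 1/5 · 0.1 = 0.02, 1/5 · 0.079365 = 0.015873; summing to 0.06254.
So P(bowl E | data) = (0.015873) / (0.06254) = 0.25381.

0.254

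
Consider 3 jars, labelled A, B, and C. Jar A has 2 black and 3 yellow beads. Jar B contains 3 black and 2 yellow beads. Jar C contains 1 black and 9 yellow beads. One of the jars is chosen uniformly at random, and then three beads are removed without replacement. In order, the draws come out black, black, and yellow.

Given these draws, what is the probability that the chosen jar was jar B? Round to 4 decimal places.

The likelihood of the observed sequence under each hypothesis: P(data | jar A) = (2/5)(1/4)(3/3) = 1/10; P(data | jar B) = (3/5)(2/4)(2/3) = 1/5; P(data | jar C) = (1/10)(0/9) = 0.
Multiplying each by its prior: 1/3 · 1/10 = 1/30, 1/3 · 1/5 = 1/15, 1/3 · 0 = 0; with total 1/10.
So P(jar B | data) = (1/15) / (1/10) = 2/3.

0.6667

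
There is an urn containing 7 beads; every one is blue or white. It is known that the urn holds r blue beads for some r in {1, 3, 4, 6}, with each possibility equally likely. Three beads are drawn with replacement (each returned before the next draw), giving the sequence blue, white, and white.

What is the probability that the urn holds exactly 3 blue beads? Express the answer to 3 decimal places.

0.381

Compute the likelihood of the observed sequence for each case: P(data | r = 1) = (1/7)(6/7)(6/7) = 36/343; P(data | r = 3) = (3/7)(4/7)(4/7) = 48/343; P(data | r = 4) = (4/7)(3/7)(3/7) = 36/343; P(data | r = 6) = (6/7)(1/7)(1/7) = 6/343.
The prior-weighted likelihoods are 1/4 · 36/343 = 9/343, 1/4 · 48/343 = 12/343, 1/4 · 36/343 = 9/343, 1/4 · 6/343 = 3/686; with total 9/98.
Hence P(r = 3 | data) = (12/343) / (9/98) = 8/21.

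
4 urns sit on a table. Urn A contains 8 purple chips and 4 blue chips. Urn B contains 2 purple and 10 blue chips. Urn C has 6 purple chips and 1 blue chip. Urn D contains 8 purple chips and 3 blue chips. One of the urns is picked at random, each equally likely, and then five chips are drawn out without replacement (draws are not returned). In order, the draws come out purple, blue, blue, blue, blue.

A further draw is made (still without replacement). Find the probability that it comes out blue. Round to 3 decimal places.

The likelihood of the observed sequence under each hypothesis: P(data | urn A) = (8/12)(4/11)(3/10)(2/9)(1/8) = 0.0020202; P(data | urn B) = (2/12)(10/11)(9/10)(8/9)(7/8) = 0.10606; P(data | urn C) = (6/7)(1/6)(0/5) = 0; P(data | urn D) = (8/11)(3/10)(2/9)(1/8)(0/7) = 0.
The prior-weighted likelihoods are 1/4 · 0.0020202 = 0.00050505, 1/4 · 0.10606 = 0.026515, 1/4 · 0 = 0, 1/4 · 0 = 0; these sum to 0.02702.
The posterior is then P(urn A | data) = 0.018692, P(urn B | data) = 0.98131, P(urn C | data) = 0, P(urn D | data) = 0.
So P(blue next | data) = Σ P(blue next | H) P(H | data) = (0)(0.018692) + (6/7)(0.98131) = 0.84112.

0.841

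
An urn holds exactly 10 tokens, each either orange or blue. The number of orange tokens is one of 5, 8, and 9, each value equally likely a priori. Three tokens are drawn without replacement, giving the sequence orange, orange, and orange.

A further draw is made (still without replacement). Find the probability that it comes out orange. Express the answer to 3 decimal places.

0.766

Under each hypothesis, the probability of the observed sequence is: P(data | r = 5) = (5/10)(4/9)(3/8) = 1/12; P(data | r = 8) = (8/10)(7/9)(6/8) = 7/15; P(data | r = 9) = (9/10)(8/9)(7/8) = 7/10.
Weighting by the prior gives 1/3 · 1/12 = 1/36, 1/3 · 7/15 = 7/45, 1/3 · 7/10 = 7/30; these sum to 5/12.
Dividing through by the total gives posterior P(r = 5 | data) = 1/15, P(r = 8 | data) = 28/75, P(r = 9 | data) = 14/25.
Averaging over the posterior, P(orange next | data) = (2/7)(1/15) + (5/7)(28/75) + (6/7)(14/25) = 134/175.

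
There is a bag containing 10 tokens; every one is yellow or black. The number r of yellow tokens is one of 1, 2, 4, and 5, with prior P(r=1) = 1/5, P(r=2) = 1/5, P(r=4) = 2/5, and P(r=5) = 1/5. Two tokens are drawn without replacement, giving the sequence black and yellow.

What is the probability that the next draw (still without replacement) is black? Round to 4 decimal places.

Under each hypothesis, the probability of the observed sequence is: P(data | r = 1) = (9/10)(1/9) = 1/10; P(data | r = 2) = (8/10)(2/9) = 8/45; P(data | r = 4) = (6/10)(4/9) = 4/15; P(data | r = 5) = (5/10)(5/9) = 5/18.
Multiplying each by its prior: 1/5 · 1/10 = 1/50, 1/5 · 8/45 = 8/225, 2/5 · 4/15 = 8/75, 1/5 · 5/18 = 1/18; with total 49/225.
Normalising, the posterior is P(r = 1 | data) = 9/98, P(r = 2 | data) = 8/49, P(r = 4 | data) = 24/49, P(r = 5 | data) = 25/98.
So P(black next | data) = Σ P(black next | H) P(H | data) = (1)(9/98) + (7/8)(8/49) + (5/8)(24/49) + (1/2)(25/98) = 131/196.

0.6684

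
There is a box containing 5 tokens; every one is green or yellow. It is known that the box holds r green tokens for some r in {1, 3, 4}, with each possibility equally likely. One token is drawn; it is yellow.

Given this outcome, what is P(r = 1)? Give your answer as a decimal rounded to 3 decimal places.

0.571

Under each hypothesis, the probability of this draw is: P(data | r = 1) = (4/5) = 4/5; P(data | r = 3) = (2/5) = 2/5; P(data | r = 4) = (1/5) = 1/5.
Weighting by the prior gives 1/3 · 4/5 = 4/15, 1/3 · 2/5 = 2/15, 1/3 · 1/5 = 1/15; these sum to 7/15.
Hence P(r = 1 | data) = (4/15) / (7/15) = 4/7.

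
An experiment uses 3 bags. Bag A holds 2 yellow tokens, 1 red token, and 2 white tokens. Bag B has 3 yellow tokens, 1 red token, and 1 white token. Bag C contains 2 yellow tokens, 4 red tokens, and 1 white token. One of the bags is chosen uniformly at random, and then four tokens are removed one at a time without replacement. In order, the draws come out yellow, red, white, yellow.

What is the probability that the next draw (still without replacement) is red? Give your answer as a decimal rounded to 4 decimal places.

Under each hypothesis, the probability of the observed sequence is: P(data | bag A) = (2/5)(1/4)(2/3)(1/2) = 1/30; P(data | bag B) = (3/5)(1/4)(1/3)(2/2) = 1/20; P(data | bag C) = (2/7)(4/6)(1/5)(1/4) = 1/105.
Multiplying each by its prior: 1/3 · 1/30 = 1/90, 1/3 · 1/20 = 1/60, 1/3 · 1/105 = 1/315; summing to 13/420.
Normalising, the posterior is P(bag A | data) = 14/39, P(bag B | data) = 7/13, P(bag C | data) = 4/39.
So P(red next | data) = Σ P(red next | H) P(H | data) = (0)(14/39) + (0)(7/13) + (1)(4/39) = 4/39.

0.1026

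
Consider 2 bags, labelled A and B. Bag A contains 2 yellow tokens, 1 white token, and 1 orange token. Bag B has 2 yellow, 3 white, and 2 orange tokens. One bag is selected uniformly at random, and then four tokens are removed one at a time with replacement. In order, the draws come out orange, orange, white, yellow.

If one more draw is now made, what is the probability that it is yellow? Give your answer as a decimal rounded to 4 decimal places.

0.3797

Compute the likelihood of the observed sequence for each case: P(data | bag A) = (1/4)(1/4)(1/4)(2/4) = 0.0078125; P(data | bag B) = (2/7)(2/7)(3/7)(2/7) = 0.0099958.
The prior-weighted likelihoods are 1/2 · 0.0078125 = 0.0039062, 1/2 · 0.0099958 = 0.0049979; summing to 0.0089042.
Normalising, the posterior is P(bag A | data) = 0.4387, P(bag B | data) = 0.5613.
The predictive probability is P(yellow next | data) = (1/2)(0.4387) + (2/7)(0.5613) = 0.37972.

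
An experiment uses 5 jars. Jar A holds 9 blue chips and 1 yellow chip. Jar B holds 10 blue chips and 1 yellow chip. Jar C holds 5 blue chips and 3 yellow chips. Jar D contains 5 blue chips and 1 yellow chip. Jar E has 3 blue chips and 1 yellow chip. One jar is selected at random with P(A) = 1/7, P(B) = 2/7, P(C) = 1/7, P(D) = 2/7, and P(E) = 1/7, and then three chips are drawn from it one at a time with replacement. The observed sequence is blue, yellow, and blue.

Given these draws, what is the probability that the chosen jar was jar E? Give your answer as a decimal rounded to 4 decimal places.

0.1875

For each hypothesis, P(data | H) works out to: P(data | jar A) = (9/10)(1/10)(9/10) = 0.081; P(data | jar B) = (10/11)(1/11)(10/11) = 0.075131; P(data | jar C) = (5/8)(3/8)(5/8) = 0.14648; P(data | jar D) = (5/6)(1/6)(5/6) = 0.11574; P(data | jar E) = (3/4)(1/4)(3/4) = 0.14062.
The prior-weighted likelihoods are 1/7 · 0.081 = 0.011571, 2/7 · 0.075131 = 0.021466, 1/7 · 0.14648 = 0.020926, 2/7 · 0.11574 = 0.033069, 1/7 · 0.14062 = 0.020089; with total 0.10712.
Therefore the posterior P(jar E | data) = (0.020089) / (0.10712) = 0.18754.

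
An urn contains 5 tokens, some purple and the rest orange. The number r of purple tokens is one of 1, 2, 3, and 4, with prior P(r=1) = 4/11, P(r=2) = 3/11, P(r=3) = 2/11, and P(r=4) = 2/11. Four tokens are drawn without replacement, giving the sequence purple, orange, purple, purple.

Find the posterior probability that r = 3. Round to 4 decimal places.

Under each hypothesis, the probability of the observed sequence is: P(data | r = 1) = (1/5)(4/4)(0/3) = 0; P(data | r = 2) = (2/5)(3/4)(1/3)(0/2) = 0; P(data | r = 3) = (3/5)(2/4)(2/3)(1/2) = 1/10; P(data | r = 4) = (4/5)(1/4)(3/3)(2/2) = 1/5.
Multiplying each by its prior: 4/11 · 0 = 0, 3/11 · 0 = 0, 2/11 · 1/10 = 1/55, 2/11 · 1/5 = 2/55; these sum to 3/55.
By Bayes' rule, P(r = 3 | data) = (1/55) / (3/55) = 1/3.

0.3333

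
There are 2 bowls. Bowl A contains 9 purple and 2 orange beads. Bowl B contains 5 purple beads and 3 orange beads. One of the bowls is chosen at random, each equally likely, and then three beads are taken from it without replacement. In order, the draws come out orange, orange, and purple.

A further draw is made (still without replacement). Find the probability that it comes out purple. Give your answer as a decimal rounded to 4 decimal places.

0.8338

Under each hypothesis, the probability of the observed sequence is: P(data | bowl A) = (2/11)(1/10)(9/9) = 0.018182; P(data | bowl B) = (3/8)(2/7)(5/6) = 0.089286.
Weighting by the prior gives 1/2 · 0.018182 = 0.0090909, 1/2 · 0.089286 = 0.044643; these sum to 0.053734.
The posterior is then P(bowl A | data) = 0.16918, P(bowl B | data) = 0.83082.
So P(purple next | data) = Σ P(purple next | H) P(H | data) = (1)(0.16918) + (4/5)(0.83082) = 0.83384.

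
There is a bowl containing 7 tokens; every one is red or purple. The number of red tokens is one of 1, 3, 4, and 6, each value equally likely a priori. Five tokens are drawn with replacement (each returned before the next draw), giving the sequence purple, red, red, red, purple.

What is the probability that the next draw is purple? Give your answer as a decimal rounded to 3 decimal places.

0.441

Under each hypothesis, the probability of the observed sequence is: P(data | r = 1) = (6/7)(1/7)(1/7)(1/7)(6/7) = 0.002142; P(data | r = 3) = (4/7)(3/7)(3/7)(3/7)(4/7) = 0.025704; P(data | r = 4) = (3/7)(4/7)(4/7)(4/7)(3/7) = 0.034271; P(data | r = 6) = (1/7)(6/7)(6/7)(6/7)(1/7) = 0.012852.
The prior-weighted likelihoods are 1/4 · 0.002142 = 0.00053549, 1/4 · 0.025704 = 0.0064259, 1/4 · 0.034271 = 0.0085679, 1/4 · 0.012852 = 0.0032129; with total 0.018742.
Normalising, the posterior is P(r = 1 | data) = 0.028571, P(r = 3 | data) = 0.34286, P(r = 4 | data) = 0.45714, P(r = 6 | data) = 0.17143.
Averaging over the posterior, P(purple next | data) = (6/7)(0.028571) + (4/7)(0.34286) + (3/7)(0.45714) + (1/7)(0.17143) = 0.44082.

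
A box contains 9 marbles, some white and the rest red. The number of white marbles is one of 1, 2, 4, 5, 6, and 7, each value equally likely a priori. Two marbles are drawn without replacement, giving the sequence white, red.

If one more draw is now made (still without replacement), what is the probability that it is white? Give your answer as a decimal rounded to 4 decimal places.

Compute the likelihood of the observed sequence for each case: P(data | r = 1) = (1/9)(8/8) = 1/9; P(data | r = 2) = (2/9)(7/8) = 7/36; P(data | r = 4) = (4/9)(5/8) = 5/18; P(data | r = 5) = (5/9)(4/8) = 5/18; P(data | r = 6) = (6/9)(3/8) = 1/4; P(data | r = 7) = (7/9)(2/8) = 7/36.
The prior-weighted likelihoods are 1/6 · 1/9 = 1/54, 1/6 · 7/36 = 7/216, 1/6 · 5/18 = 5/108, 1/6 · 5/18 = 5/108, 1/6 · 1/4 = 1/24, 1/6 · 7/36 = 7/216; with total 47/216.
The posterior is then P(r = 1 | data) = 4/47, P(r = 2 | data) = 7/47, P(r = 4 | data) = 10/47, P(r = 5 | data) = 10/47, P(r = 6 | data) = 9/47, P(r = 7 | data) = 7/47.
Averaging over the posterior, P(white next | data) = (0)(4/47) + (1/7)(7/47) + (3/7)(10/47) + (4/7)(10/47) + (5/7)(9/47) + (6/7)(7/47) = 164/329.

0.4985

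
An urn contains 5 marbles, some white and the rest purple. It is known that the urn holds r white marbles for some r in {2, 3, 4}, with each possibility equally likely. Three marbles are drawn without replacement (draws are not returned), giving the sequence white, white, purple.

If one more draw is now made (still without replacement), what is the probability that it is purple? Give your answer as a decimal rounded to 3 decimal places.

For each hypothesis, P(data | H) works out to: P(data | r = 2) = (2/5)(1/4)(3/3) = 1/10; P(data | r = 3) = (3/5)(2/4)(2/3) = 1/5; P(data | r = 4) = (4/5)(3/4)(1/3) = 1/5.
Weighting by the prior gives 1/3 · 1/10 = 1/30, 1/3 · 1/5 = 1/15, 1/3 · 1/5 = 1/15; with total 1/6.
Normalising, the posterior is P(r = 2 | data) = 1/5, P(r = 3 | data) = 2/5, P(r = 4 | data) = 2/5.
So P(purple next | data) = Σ P(purple next | H) P(H | data) = (1)(1/5) + (1/2)(2/5) + (0)(2/5) = 2/5.

0.400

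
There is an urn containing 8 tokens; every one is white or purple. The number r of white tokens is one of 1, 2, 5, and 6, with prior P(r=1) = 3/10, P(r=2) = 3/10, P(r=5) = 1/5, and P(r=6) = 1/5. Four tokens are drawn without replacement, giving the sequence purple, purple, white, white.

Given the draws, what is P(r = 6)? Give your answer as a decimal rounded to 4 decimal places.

0.2222

The likelihood of the observed sequence under each hypothesis: P(data | r = 1) = (7/8)(6/7)(1/6)(0/5) = 0; P(data | r = 2) = (6/8)(5/7)(2/6)(1/5) = 1/28; P(data | r = 5) = (3/8)(2/7)(5/6)(4/5) = 1/14; P(data | r = 6) = (2/8)(1/7)(6/6)(5/5) = 1/28.
Weighting by the prior gives 3/10 · 0 = 0, 3/10 · 1/28 = 3/280, 1/5 · 1/14 = 1/70, 1/5 · 1/28 = 1/140; summing to 9/280.
Therefore the posterior P(r = 6 | data) = (1/140) / (9/280) = 2/9.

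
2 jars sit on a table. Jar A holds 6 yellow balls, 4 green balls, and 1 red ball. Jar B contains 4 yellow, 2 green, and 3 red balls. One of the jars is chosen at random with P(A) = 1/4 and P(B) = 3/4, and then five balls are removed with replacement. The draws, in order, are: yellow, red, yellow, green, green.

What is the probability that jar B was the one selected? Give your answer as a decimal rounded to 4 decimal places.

Compute the likelihood of the observed sequence for each case: P(data | jar A) = (6/11)(1/11)(6/11)(4/11)(4/11) = 0.0035765; P(data | jar B) = (4/9)(3/9)(4/9)(2/9)(2/9) = 0.0032515.
Weighting by the prior gives 1/4 · 0.0035765 = 0.00089413, 3/4 · 0.0032515 = 0.0024387; these sum to 0.0033328.
Hence P(jar B | data) = (0.0024387) / (0.0033328) = 0.73172.

0.7317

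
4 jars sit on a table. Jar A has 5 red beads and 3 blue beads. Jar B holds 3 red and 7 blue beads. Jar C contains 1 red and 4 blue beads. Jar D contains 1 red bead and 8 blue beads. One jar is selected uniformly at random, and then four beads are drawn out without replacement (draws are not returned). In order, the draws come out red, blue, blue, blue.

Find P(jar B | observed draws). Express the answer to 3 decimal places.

0.275

For each hypothesis, P(data | H) works out to: P(data | jar A) = (5/8)(3/7)(2/6)(1/5) = 0.017857; P(data | jar B) = (3/10)(7/9)(6/8)(5/7) = 0.125; P(data | jar C) = (1/5)(4/4)(3/3)(2/2) = 0.2; P(data | jar D) = (1/9)(8/8)(7/7)(6/6) = 0.11111.
Multiplying each by its prior: 1/4 · 0.017857 = 0.0044643, 1/4 · 0.125 = 0.03125, 1/4 · 0.2 = 0.05, 1/4 · 0.11111 = 0.027778; these sum to 0.11349.
Hence P(jar B | data) = (0.03125) / (0.11349) = 0.27535.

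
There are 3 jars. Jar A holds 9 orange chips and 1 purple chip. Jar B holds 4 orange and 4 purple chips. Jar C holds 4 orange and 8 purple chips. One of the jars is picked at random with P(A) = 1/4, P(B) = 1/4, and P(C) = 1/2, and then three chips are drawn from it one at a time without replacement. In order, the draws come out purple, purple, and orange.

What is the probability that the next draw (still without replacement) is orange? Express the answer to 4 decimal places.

0.4123

The likelihood of the observed sequence under each hypothesis: P(data | jar A) = (1/10)(0/9) = 0; P(data | jar B) = (4/8)(3/7)(4/6) = 0.14286; P(data | jar C) = (8/12)(7/11)(4/10) = 0.1697.
Weighting by the prior gives 1/4 · 0 = 0, 1/4 · 0.14286 = 0.035714, 1/2 · 0.1697 = 0.084848; these sum to 0.12056.
Dividing through by the total gives posterior P(jar A | data) = 0, P(jar B | data) = 0.29623, P(jar C | data) = 0.70377.
So P(orange next | data) = Σ P(orange next | H) P(H | data) = (3/5)(0.29623) + (1/3)(0.70377) = 0.41233.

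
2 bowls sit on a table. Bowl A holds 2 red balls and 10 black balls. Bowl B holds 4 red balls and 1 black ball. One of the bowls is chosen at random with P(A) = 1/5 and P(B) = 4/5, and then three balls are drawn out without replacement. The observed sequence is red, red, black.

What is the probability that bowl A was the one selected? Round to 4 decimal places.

0.0186

The likelihood of the observed sequence under each hypothesis: P(data | bowl A) = (2/12)(1/11)(10/10) = 0.015152; P(data | bowl B) = (4/5)(3/4)(1/3) = 0.2.
Multiplying each by its prior: 1/5 · 0.015152 = 0.0030303, 4/5 · 0.2 = 0.16; summing to 0.16303.
By Bayes' rule, P(bowl A | data) = (0.0030303) / (0.16303) = 0.018587.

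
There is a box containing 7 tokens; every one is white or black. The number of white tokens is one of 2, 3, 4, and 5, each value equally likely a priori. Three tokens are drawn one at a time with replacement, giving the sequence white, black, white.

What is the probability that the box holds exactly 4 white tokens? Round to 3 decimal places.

For each hypothesis, P(data | H) works out to: P(data | r = 2) = (2/7)(5/7)(2/7) = 20/343; P(data | r = 3) = (3/7)(4/7)(3/7) = 36/343; P(data | r = 4) = (4/7)(3/7)(4/7) = 48/343; P(data | r = 5) = (5/7)(2/7)(5/7) = 50/343.
Multiplying each by its prior: 1/4 · 20/343 = 5/343, 1/4 · 36/343 = 9/343, 1/4 · 48/343 = 12/343, 1/4 · 50/343 = 25/686; with total 11/98.
Hence P(r = 4 | data) = (12/343) / (11/98) = 24/77.

0.312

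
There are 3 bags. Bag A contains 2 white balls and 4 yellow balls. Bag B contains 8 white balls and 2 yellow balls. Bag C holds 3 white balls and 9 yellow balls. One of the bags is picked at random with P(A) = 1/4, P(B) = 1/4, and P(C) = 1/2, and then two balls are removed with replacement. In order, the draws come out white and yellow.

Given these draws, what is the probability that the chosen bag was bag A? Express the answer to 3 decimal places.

For each hypothesis, P(data | H) works out to: P(data | bag A) = (2/6)(4/6) = 0.22222; P(data | bag B) = (8/10)(2/10) = 0.16; P(data | bag C) = (3/12)(9/12) = 0.1875.
The prior-weighted likelihoods are 1/4 · 0.22222 = 0.055556, 1/4 · 0.16 = 0.04, 1/2 · 0.1875 = 0.09375; with total 0.18931.
By Bayes' rule, P(bag A | data) = (0.055556) / (0.18931) = 0.29347.

0.293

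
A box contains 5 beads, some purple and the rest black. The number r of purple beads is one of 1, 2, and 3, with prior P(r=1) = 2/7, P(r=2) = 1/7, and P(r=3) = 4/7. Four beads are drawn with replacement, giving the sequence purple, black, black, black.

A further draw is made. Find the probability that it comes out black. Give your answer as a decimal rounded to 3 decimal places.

0.623

The likelihood of the observed sequence under each hypothesis: P(data | r = 1) = (1/5)(4/5)(4/5)(4/5) = 0.1024; P(data | r = 2) = (2/5)(3/5)(3/5)(3/5) = 0.0864; P(data | r = 3) = (3/5)(2/5)(2/5)(2/5) = 0.0384.
Multiplying each by its prior: 2/7 · 0.1024 = 0.029257, 1/7 · 0.0864 = 0.012343, 4/7 · 0.0384 = 0.021943; with total 0.063543.
Dividing through by the total gives posterior P(r = 1 | data) = 0.46043, P(r = 2 | data) = 0.19424, P(r = 3 | data) = 0.34532.
So P(black next | data) = Σ P(black next | H) P(H | data) = (4/5)(0.46043) + (3/5)(0.19424) + (2/5)(0.34532) = 0.62302.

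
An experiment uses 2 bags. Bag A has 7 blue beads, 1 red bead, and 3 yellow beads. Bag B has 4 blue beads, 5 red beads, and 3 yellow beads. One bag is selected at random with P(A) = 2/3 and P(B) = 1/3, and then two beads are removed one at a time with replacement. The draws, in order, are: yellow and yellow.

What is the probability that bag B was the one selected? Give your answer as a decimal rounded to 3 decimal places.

0.296

Under each hypothesis, the probability of the observed sequence is: P(data | bag A) = (3/11)(3/11) = 0.07438; P(data | bag B) = (3/12)(3/12) = 0.0625.
Multiplying each by its prior: 2/3 · 0.07438 = 0.049587, 1/3 · 0.0625 = 0.020833; these sum to 0.07042.
By Bayes' rule, P(bag B | data) = (0.020833) / (0.07042) = 0.29584.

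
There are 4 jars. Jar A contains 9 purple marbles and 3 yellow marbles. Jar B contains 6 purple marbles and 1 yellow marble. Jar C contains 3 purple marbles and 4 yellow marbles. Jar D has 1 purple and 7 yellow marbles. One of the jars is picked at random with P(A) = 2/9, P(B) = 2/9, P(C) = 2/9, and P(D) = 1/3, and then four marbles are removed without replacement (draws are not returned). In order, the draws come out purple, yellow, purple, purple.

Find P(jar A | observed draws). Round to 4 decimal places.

0.4261

Under each hypothesis, the probability of the observed sequence is: P(data | jar A) = (9/12)(3/11)(8/10)(7/9) = 7/55; P(data | jar B) = (6/7)(1/6)(5/5)(4/4) = 1/7; P(data | jar C) = (3/7)(4/6)(2/5)(1/4) = 1/35; P(data | jar D) = (1/8)(7/7)(0/6) = 0.
Weighting by the prior gives 2/9 · 7/55 = 14/495, 2/9 · 1/7 = 2/63, 2/9 · 1/35 = 2/315, 1/3 · 0 = 0; with total 46/693.
Hence P(jar A | data) = (14/495) / (46/693) = 49/115.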